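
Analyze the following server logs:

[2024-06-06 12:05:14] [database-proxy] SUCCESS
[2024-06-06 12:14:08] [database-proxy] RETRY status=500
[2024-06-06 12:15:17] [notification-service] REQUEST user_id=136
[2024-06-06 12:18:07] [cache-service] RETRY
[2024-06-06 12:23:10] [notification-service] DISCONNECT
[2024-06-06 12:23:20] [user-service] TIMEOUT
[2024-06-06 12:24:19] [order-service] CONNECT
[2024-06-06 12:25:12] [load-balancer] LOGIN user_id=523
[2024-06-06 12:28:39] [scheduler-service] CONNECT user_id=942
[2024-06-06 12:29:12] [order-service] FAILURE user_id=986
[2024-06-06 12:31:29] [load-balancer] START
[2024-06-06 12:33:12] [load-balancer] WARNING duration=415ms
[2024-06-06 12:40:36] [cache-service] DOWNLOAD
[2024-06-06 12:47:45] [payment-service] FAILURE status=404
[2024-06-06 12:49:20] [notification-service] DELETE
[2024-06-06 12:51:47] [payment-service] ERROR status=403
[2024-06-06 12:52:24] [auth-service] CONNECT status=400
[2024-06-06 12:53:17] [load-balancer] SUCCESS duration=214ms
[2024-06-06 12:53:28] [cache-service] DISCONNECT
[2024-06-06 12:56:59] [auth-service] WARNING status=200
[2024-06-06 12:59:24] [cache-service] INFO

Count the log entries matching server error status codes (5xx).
1

To find matching entries:

1. Pattern to match: server error status codes (5xx)
2. Scan each log entry for the pattern
3. Count matches: 1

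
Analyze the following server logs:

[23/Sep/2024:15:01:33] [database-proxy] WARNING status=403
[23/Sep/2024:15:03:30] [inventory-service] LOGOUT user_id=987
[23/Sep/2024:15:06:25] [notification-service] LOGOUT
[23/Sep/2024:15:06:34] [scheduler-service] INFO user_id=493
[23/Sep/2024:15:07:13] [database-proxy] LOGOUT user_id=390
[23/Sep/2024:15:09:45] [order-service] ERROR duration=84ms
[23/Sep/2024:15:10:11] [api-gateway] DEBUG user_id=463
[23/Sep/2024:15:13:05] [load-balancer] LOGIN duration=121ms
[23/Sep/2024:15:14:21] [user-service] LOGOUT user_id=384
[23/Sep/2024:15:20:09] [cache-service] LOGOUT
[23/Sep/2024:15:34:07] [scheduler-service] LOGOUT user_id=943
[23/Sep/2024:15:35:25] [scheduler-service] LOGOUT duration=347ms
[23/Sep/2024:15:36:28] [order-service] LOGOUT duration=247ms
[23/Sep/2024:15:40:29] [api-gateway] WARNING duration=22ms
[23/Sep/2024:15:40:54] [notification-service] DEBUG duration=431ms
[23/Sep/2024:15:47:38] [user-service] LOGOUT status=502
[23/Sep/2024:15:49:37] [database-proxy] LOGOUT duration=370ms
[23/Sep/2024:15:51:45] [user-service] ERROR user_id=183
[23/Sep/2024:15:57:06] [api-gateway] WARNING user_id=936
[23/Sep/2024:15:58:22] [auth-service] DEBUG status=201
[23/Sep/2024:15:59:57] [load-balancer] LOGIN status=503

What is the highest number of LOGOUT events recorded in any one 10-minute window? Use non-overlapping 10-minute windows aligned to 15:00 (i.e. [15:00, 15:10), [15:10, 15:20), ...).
3

To find the burst window:

1. Divide the log period into non-overlapping 10-minute windows starting at 15:00
2. Count LOGOUT events in each window
3. Find the window with maximum count
4. Maximum events in a window: 3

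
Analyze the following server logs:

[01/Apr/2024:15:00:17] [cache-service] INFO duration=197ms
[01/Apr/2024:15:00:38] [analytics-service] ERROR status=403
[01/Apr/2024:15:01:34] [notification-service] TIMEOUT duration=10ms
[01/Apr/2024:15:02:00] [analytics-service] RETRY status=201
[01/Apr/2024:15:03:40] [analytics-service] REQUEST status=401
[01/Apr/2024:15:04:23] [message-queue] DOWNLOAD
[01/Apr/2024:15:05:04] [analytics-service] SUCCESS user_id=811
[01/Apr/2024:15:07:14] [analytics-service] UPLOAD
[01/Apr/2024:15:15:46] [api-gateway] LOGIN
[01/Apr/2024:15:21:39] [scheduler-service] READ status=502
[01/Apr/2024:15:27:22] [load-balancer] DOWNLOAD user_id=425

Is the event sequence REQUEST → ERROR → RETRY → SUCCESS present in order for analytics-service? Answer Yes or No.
No

To verify sequence order:

1. Find all events in sequence REQUEST → ERROR → RETRY → SUCCESS for analytics-service
2. Extract their timestamps
3. Check if timestamps are in ascending order
4. Result: No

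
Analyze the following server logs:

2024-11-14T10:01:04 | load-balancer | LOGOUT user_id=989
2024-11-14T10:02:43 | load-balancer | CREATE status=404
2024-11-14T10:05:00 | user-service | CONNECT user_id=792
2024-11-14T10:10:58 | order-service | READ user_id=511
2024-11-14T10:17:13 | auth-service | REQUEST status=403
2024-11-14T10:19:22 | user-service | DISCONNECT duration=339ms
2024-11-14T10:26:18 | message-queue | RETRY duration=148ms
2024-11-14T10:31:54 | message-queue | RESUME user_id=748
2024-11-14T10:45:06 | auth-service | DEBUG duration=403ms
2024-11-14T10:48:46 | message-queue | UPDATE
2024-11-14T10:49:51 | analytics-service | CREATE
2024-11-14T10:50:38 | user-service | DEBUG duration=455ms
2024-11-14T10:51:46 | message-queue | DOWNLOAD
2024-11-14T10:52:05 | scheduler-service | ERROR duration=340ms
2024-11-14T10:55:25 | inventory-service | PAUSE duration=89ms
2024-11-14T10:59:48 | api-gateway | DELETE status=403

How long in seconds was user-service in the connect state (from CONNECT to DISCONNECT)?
862

To calculate state duration:

1. Find CONNECT event for user-service: 2024-11-14T10:05:00
2. Find DISCONNECT event for user-service: 2024-11-14T10:19:22
3. Calculate duration: 2024-11-14T10:19:22 - 2024-11-14T10:05:00 = 862 seconds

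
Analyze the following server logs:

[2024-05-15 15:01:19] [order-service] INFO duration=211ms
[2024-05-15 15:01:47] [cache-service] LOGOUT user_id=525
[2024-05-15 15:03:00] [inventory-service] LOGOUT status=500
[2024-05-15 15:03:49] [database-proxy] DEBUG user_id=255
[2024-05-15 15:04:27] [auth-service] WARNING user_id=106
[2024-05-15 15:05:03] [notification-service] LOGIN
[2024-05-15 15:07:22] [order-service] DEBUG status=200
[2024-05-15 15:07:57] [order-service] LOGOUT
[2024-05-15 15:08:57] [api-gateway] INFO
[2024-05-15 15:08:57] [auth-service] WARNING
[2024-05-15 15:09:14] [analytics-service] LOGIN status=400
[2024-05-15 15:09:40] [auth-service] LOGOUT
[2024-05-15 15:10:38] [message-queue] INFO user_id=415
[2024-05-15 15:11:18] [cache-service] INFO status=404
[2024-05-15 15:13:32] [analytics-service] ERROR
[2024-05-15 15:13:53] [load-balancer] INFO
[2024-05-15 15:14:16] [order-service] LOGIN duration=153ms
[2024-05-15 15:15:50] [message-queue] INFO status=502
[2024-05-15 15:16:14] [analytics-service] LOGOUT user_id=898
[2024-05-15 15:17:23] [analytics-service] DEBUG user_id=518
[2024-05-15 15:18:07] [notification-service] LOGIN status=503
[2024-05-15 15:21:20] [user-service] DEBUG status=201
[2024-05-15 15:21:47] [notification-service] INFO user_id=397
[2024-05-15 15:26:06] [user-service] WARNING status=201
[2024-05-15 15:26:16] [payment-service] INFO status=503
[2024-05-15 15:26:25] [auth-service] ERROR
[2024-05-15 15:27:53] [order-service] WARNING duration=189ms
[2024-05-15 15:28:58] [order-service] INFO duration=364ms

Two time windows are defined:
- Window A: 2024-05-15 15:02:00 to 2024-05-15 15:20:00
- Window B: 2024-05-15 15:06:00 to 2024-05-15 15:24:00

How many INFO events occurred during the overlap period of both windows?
5

To find overlap events:

1. Window A: 2024-05-15 15:02:00 to 2024-05-15 15:20:00
2. Window B: 2024-05-15 15:06:00 to 2024-05-15 15:24:00
3. Overlap period: 2024-05-15 15:06:00 to 2024-05-15 15:20:00
4. Count INFO events in overlap: 5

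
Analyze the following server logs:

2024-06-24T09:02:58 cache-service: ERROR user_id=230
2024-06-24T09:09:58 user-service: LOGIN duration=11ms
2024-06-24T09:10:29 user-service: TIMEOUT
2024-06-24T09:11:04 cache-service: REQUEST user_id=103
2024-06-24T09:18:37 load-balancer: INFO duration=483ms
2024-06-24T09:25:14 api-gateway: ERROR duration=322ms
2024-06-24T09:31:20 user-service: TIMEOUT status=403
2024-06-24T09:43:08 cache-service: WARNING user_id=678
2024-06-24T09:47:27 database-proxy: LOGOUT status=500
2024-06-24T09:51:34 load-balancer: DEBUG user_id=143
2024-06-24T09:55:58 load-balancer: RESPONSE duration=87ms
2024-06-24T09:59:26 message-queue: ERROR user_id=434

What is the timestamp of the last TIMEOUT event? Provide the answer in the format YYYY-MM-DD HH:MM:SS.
2024-06-24 09:31:20

To find the last event:

1. Filter for all TIMEOUT events
2. Sort by timestamp
3. Select the last one
4. Timestamp: 2024-06-24 09:31:20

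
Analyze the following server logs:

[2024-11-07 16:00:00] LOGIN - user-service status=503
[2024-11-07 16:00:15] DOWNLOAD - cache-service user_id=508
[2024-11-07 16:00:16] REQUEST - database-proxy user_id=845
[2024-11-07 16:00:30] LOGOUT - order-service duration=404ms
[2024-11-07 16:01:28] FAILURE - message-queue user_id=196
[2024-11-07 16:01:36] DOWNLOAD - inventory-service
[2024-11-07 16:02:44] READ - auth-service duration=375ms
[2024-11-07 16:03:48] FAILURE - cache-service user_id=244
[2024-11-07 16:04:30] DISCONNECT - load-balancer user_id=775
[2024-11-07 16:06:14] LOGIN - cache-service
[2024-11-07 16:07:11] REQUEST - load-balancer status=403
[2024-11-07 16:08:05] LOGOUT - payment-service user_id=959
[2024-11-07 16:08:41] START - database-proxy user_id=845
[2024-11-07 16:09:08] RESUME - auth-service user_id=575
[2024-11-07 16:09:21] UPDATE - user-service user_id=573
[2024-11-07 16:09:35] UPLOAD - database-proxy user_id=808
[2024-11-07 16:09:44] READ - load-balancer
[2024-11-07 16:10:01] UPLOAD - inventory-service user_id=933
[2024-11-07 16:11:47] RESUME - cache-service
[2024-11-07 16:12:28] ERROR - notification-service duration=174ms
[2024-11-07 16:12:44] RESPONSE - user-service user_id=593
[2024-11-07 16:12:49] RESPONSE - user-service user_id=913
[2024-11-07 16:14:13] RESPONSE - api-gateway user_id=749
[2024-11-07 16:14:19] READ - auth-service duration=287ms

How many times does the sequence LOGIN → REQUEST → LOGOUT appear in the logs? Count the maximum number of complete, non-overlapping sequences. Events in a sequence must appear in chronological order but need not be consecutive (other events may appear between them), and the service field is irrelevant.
2

To count sequences:

1. Look for pattern: LOGIN → REQUEST → LOGOUT
2. Greedily scan the log in chronological order, matching each sequence element in turn (ignoring service)
3. Each time the full pattern completes, increment the count and restart matching from the next event
4. Complete non-overlapping sequences found: 2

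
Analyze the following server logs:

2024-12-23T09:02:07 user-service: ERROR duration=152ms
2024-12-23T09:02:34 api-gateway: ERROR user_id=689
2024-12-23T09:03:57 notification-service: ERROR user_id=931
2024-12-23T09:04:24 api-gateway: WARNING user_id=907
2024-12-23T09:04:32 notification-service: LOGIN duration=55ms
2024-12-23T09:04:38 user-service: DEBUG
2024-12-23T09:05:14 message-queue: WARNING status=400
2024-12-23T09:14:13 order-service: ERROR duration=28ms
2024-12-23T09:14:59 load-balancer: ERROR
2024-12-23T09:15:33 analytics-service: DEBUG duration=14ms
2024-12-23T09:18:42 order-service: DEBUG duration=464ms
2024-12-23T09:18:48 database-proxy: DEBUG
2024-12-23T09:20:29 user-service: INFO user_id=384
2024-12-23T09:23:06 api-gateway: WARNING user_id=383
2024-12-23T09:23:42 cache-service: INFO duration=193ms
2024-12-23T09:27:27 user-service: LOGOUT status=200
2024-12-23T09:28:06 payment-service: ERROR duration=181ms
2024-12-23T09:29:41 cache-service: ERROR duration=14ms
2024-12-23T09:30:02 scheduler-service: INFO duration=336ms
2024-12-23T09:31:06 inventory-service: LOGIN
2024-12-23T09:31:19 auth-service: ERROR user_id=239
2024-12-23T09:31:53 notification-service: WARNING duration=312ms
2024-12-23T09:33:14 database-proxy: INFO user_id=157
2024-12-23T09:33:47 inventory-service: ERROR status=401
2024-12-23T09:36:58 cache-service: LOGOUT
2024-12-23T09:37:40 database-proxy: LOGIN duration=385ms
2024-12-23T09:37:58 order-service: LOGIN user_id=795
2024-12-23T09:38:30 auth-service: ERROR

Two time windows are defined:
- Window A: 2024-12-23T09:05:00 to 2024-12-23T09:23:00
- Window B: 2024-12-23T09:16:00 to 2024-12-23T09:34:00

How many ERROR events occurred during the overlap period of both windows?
0

To find overlap events:

1. Window A: 2024-12-23T09:05:00 to 2024-12-23T09:23:00
2. Window B: 2024-12-23T09:16:00 to 2024-12-23T09:34:00
3. Overlap period: 2024-12-23T09:16:00 to 2024-12-23T09:23:00
4. Count ERROR events in overlap: 0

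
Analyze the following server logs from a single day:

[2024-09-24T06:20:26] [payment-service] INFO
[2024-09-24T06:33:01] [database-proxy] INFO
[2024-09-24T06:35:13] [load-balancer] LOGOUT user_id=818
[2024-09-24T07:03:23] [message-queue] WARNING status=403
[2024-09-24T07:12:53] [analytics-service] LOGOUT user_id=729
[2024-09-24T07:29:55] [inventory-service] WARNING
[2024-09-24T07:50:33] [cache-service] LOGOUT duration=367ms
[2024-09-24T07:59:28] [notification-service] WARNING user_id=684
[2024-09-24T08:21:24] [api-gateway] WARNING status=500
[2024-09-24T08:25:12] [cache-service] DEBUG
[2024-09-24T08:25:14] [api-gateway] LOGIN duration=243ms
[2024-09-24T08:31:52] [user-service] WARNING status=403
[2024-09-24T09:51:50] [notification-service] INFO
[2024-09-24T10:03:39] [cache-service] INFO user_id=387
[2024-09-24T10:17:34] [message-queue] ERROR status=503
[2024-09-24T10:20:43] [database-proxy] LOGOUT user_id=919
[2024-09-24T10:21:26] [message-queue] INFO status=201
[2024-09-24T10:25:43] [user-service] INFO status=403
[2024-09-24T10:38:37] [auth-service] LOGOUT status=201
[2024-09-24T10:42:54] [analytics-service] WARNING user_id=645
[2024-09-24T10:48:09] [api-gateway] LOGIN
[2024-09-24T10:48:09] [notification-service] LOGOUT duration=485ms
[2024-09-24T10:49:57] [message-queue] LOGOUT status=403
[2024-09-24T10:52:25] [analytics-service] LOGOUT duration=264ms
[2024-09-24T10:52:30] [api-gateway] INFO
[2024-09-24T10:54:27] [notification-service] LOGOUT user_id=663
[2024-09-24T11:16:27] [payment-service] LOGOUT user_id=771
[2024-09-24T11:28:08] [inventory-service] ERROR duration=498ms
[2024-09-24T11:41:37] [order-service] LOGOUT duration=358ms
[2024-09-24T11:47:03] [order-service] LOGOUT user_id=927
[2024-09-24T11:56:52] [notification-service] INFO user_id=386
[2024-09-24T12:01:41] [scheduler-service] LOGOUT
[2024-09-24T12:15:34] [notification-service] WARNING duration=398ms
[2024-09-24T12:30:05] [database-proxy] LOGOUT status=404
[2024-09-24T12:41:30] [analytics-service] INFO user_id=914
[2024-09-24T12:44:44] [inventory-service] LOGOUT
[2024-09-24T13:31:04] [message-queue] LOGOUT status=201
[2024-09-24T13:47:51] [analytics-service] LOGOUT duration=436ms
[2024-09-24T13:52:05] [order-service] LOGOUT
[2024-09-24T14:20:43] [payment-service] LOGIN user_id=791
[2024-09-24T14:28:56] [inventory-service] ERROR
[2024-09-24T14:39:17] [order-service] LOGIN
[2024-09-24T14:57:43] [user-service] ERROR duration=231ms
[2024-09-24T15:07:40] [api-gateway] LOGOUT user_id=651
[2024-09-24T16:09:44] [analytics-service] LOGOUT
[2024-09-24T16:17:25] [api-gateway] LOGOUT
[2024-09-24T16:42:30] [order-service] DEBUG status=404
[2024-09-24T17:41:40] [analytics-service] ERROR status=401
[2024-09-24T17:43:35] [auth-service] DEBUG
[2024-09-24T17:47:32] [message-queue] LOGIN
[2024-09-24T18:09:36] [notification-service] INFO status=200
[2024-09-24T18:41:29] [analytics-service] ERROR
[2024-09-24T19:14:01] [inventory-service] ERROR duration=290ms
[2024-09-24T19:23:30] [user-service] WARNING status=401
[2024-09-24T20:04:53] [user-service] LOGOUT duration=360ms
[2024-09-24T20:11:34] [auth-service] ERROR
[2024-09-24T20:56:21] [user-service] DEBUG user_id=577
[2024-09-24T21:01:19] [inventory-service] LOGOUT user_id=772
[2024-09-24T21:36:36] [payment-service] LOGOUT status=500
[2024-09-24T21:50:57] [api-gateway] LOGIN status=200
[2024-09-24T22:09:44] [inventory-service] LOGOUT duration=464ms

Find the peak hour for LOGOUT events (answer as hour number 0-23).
10

To find the peak hour:

1. Group all LOGOUT events by hour
2. Count events in each hour
3. Find hour with maximum count
4. Peak hour: 10 (with 6 events)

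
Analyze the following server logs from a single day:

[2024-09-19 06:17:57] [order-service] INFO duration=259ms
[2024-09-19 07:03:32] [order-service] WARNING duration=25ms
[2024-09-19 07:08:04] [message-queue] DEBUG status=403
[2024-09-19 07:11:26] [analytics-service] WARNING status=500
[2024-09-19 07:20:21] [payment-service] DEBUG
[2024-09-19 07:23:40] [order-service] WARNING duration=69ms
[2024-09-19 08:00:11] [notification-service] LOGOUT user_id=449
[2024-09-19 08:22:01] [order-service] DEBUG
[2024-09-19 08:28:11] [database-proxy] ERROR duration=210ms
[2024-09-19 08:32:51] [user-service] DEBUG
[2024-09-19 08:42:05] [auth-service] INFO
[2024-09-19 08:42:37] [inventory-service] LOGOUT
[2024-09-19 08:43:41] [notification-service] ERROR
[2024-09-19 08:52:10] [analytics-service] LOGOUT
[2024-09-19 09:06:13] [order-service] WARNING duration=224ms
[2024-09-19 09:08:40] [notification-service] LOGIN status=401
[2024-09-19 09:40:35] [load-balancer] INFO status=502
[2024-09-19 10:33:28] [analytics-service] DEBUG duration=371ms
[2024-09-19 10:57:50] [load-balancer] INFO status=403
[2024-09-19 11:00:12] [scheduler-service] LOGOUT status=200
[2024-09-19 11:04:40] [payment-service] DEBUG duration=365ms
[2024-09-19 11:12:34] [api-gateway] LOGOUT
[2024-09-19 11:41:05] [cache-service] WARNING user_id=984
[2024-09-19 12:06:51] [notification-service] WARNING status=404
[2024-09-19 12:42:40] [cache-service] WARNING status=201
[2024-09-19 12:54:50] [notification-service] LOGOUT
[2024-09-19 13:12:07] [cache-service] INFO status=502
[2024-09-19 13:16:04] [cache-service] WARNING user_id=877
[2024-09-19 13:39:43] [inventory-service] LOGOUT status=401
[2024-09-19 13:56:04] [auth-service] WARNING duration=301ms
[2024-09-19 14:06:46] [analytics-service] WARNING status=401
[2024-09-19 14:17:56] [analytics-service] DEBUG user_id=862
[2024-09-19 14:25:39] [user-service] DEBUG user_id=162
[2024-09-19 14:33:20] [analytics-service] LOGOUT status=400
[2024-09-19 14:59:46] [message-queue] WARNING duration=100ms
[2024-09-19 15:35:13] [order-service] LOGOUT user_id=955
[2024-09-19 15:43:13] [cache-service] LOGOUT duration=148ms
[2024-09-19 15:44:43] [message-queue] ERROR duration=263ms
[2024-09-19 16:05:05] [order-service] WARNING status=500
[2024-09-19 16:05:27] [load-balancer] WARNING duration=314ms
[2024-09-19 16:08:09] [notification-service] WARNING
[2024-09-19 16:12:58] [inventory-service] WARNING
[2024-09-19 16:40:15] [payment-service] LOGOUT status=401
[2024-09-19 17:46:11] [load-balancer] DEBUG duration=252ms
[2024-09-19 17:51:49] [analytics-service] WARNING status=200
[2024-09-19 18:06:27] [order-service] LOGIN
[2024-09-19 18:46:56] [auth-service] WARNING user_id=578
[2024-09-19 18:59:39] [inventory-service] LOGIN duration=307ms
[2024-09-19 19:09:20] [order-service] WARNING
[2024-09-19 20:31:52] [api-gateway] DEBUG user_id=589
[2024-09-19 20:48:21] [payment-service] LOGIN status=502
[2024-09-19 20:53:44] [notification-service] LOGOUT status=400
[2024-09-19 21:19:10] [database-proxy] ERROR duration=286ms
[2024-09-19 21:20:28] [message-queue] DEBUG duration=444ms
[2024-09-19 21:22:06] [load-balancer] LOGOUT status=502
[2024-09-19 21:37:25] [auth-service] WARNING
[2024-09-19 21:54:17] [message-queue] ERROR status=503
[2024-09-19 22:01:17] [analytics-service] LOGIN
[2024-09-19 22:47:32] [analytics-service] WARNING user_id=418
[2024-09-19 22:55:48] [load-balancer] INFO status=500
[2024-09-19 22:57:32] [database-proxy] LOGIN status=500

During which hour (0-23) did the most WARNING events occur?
16

To find the peak hour:

1. Group all WARNING events by hour
2. Count events in each hour
3. Find hour with maximum count
4. Peak hour: 16 (with 4 events)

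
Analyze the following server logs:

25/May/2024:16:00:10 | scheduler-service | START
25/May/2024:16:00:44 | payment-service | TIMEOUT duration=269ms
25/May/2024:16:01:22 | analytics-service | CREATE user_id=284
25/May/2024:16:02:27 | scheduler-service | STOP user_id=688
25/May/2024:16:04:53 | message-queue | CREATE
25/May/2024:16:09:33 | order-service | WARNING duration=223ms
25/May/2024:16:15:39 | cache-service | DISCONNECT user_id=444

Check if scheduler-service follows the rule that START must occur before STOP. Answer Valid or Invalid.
Valid

To validate ordering:

1. Required order: START → STOP
2. Rule: START must occur before STOP
3. Check actual order of events for scheduler-service
4. Result: Valid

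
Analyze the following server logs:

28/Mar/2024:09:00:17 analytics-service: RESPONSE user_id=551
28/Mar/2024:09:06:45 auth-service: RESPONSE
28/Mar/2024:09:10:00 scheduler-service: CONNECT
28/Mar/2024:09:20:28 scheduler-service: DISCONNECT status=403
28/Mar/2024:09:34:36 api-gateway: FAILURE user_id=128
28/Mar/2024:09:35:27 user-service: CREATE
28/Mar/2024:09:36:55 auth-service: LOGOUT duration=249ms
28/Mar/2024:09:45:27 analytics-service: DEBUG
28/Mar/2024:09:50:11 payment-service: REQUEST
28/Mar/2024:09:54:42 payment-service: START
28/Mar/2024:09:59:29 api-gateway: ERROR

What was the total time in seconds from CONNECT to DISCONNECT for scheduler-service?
628

To calculate state duration:

1. Find CONNECT event for scheduler-service: 28/Mar/2024:09:10:00
2. Find DISCONNECT event for scheduler-service: 28/Mar/2024:09:20:28
3. Calculate duration: 28/Mar/2024:09:20:28 - 28/Mar/2024:09:10:00 = 628 seconds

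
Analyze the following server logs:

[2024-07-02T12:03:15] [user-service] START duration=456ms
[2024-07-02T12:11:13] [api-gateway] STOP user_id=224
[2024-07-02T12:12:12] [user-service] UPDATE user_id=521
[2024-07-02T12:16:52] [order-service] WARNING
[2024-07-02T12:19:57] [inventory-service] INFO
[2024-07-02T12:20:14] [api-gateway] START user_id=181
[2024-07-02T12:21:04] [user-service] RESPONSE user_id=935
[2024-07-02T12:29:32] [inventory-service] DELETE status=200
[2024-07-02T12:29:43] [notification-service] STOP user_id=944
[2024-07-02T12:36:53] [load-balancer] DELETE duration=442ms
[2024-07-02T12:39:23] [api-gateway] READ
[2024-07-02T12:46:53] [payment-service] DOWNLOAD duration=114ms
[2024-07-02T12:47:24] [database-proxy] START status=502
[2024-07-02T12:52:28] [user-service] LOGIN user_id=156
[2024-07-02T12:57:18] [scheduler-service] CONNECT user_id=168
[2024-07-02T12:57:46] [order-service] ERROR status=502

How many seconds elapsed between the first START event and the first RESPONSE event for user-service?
1069

To find the time between events:

1. Locate the first START event for user-service: 2024-07-02T12:03:15
2. Locate the first RESPONSE event for user-service: 2024-07-02T12:21:04
3. Calculate the difference: 2024-07-02T12:21:04 - 2024-07-02T12:03:15 = 1069 seconds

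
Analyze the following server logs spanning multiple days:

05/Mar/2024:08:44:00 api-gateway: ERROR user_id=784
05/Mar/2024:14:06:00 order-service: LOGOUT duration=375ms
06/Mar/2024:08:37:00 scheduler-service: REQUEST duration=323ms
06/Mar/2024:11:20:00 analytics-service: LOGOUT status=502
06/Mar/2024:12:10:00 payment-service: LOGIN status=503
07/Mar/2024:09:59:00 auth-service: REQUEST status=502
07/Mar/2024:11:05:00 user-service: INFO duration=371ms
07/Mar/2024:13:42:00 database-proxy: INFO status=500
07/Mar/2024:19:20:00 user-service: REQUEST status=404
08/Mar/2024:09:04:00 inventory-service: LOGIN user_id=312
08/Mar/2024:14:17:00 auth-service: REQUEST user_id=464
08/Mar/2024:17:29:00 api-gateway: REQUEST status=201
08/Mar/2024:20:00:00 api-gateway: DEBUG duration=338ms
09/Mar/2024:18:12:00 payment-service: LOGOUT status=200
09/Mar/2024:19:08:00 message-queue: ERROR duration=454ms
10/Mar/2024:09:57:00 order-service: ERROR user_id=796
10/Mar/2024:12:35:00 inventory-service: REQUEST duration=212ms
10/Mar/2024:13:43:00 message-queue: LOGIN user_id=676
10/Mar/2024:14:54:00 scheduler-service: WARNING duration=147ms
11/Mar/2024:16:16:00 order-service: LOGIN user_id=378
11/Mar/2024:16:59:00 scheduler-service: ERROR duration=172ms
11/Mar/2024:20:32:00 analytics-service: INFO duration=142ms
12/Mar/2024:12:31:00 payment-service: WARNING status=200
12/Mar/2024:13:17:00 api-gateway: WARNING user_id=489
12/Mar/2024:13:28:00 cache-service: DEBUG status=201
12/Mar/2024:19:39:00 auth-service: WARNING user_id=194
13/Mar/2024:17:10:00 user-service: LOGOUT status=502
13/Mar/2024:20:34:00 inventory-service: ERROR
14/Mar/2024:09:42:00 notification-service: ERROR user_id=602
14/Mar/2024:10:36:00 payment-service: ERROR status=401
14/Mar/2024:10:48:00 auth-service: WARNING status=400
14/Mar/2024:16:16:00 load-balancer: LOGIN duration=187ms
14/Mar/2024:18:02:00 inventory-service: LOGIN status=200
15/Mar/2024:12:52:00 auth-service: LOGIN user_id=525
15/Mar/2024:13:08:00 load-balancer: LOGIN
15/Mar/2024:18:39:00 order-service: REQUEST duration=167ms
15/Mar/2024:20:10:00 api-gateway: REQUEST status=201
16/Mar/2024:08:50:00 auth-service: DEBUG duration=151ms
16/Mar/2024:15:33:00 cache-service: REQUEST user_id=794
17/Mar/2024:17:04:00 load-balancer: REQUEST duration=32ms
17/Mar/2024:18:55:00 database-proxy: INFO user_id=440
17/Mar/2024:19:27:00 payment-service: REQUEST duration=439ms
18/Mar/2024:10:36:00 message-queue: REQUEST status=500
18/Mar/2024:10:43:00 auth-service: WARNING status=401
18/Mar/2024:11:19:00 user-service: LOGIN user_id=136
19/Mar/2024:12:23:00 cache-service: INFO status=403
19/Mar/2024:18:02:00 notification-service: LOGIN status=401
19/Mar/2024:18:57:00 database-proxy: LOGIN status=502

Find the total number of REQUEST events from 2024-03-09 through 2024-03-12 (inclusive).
1

To filter by date range:

1. Date range: 2024-03-09 through 2024-03-12, both dates inclusive
2. Filter for REQUEST events whose date falls in this range
3. Count matching events: 1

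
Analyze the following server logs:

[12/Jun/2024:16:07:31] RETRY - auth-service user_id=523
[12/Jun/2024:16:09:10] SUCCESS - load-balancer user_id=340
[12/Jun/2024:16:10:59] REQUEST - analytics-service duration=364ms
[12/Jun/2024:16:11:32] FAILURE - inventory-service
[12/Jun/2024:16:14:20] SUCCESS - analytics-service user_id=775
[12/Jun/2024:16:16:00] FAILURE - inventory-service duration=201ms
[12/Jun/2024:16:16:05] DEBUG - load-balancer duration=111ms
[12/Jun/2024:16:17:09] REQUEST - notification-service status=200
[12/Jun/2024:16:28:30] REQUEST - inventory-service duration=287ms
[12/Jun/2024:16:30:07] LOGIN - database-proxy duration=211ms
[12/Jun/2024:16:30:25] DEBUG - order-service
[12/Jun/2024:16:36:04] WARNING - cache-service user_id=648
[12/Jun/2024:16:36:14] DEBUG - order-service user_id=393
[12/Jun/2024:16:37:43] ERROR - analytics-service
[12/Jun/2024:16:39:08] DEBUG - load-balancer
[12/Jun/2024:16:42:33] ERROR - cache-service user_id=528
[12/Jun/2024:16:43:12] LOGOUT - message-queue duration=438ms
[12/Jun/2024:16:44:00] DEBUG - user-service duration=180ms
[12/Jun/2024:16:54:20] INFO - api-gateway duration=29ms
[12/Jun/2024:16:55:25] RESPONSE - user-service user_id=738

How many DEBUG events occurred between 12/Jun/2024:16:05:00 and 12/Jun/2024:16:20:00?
1

To count events in the time window:

1. Window boundaries: 12/Jun/2024:16:05:00 to 12/Jun/2024:16:20:00
2. Filter for DEBUG events within this window
3. Count matching events: 1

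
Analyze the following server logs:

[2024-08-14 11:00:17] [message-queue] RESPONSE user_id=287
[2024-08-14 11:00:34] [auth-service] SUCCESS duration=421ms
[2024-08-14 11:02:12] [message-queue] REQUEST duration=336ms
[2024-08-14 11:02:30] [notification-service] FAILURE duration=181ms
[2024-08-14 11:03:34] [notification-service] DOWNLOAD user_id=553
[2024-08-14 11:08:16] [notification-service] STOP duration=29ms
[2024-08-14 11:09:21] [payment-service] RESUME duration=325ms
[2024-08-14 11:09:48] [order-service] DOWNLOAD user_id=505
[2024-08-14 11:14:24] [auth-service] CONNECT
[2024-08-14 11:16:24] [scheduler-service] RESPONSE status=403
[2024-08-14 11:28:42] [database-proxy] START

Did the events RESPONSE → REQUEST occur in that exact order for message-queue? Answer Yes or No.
Yes

To verify sequence order:

1. Find all events in sequence RESPONSE → REQUEST for message-queue
2. Extract their timestamps
3. Check if timestamps are in ascending order
4. Result: Yes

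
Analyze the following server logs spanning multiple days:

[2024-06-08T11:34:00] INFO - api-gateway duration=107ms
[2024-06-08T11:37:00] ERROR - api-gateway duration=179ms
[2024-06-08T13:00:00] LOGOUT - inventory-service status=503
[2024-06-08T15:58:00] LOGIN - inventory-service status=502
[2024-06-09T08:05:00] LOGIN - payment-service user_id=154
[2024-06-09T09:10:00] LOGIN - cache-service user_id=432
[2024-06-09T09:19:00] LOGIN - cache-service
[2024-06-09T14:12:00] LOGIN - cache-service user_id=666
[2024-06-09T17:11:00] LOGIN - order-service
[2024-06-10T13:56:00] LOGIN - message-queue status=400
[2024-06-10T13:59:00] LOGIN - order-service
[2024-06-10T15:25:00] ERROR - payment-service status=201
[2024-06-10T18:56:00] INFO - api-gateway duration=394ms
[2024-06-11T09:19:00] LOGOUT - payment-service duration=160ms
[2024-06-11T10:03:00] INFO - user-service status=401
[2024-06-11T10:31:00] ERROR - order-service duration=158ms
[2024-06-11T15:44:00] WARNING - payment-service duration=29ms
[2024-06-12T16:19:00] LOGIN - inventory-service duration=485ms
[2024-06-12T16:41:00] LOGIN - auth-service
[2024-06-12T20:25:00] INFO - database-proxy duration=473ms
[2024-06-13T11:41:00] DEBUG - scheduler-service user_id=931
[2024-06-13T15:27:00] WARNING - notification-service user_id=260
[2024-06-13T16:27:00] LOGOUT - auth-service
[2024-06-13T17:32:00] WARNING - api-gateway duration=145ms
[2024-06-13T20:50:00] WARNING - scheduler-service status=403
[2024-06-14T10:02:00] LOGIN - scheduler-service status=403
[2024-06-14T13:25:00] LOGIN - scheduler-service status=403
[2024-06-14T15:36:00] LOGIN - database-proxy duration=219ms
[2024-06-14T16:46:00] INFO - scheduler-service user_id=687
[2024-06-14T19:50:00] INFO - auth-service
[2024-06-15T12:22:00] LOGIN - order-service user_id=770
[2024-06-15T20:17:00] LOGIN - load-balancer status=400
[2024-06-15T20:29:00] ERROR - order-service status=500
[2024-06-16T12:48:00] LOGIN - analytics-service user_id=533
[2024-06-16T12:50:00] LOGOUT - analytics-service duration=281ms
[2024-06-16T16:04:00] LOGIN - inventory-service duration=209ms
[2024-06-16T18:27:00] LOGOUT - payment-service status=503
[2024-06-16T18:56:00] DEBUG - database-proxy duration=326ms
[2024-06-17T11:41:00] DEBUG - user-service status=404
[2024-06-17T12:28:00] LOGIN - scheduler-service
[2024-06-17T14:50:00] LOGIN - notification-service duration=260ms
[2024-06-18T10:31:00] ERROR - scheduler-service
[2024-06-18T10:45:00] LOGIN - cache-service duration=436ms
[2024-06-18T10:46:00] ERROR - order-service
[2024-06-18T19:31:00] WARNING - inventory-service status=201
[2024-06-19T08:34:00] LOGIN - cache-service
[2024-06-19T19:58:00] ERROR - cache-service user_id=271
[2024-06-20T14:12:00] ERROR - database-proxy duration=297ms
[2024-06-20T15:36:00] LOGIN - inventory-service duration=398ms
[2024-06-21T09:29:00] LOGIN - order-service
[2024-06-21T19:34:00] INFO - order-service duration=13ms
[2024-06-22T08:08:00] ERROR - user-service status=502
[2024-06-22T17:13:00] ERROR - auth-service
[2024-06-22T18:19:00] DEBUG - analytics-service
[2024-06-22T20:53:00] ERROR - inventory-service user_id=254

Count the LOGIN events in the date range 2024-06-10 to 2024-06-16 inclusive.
11

To filter by date range:

1. Date range: 2024-06-10 through 2024-06-16, both dates inclusive
2. Filter for LOGIN events whose date falls in this range
3. Count matching events: 11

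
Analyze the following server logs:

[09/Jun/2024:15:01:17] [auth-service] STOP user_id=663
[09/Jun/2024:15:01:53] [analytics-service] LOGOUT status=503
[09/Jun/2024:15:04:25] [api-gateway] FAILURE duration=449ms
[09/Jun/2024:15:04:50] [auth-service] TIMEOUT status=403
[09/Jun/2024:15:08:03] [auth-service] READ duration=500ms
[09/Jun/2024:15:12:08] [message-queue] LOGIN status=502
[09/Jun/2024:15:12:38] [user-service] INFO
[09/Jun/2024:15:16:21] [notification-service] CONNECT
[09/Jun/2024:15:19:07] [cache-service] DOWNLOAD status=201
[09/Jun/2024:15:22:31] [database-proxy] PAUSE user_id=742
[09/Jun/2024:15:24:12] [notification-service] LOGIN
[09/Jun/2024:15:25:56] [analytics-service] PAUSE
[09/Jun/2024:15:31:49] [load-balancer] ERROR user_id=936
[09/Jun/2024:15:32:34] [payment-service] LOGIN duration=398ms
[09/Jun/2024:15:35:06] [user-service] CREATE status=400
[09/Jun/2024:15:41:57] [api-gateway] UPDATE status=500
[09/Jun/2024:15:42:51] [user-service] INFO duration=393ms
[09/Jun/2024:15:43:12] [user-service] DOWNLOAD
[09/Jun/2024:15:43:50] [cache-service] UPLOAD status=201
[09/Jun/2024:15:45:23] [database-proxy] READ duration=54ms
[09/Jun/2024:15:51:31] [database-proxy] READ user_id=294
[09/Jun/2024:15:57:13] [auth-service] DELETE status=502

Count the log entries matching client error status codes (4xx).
2

To find matching entries:

1. Pattern to match: client error status codes (4xx)
2. Scan each log entry for the pattern
3. Count matches: 2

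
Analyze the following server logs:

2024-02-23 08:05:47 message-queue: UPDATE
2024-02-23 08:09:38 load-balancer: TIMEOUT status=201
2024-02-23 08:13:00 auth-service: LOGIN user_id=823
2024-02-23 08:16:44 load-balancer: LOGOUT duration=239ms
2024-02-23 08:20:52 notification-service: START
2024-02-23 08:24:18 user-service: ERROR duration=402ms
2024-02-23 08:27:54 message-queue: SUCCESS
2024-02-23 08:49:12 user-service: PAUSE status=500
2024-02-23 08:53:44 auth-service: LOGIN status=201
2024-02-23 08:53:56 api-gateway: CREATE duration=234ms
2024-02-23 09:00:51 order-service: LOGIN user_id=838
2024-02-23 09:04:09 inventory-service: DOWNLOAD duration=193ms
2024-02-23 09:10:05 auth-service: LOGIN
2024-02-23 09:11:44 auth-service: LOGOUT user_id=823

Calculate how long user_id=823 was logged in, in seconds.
3524

To calculate session duration:

1. Find LOGIN event for user_id=823: 2024-02-23 08:13:00
2. Find LOGOUT event for user_id=823: 2024-02-23 09:11:44
3. Session duration: 2024-02-23 09:11:44 - 2024-02-23 08:13:00 = 3524 seconds (58 minutes)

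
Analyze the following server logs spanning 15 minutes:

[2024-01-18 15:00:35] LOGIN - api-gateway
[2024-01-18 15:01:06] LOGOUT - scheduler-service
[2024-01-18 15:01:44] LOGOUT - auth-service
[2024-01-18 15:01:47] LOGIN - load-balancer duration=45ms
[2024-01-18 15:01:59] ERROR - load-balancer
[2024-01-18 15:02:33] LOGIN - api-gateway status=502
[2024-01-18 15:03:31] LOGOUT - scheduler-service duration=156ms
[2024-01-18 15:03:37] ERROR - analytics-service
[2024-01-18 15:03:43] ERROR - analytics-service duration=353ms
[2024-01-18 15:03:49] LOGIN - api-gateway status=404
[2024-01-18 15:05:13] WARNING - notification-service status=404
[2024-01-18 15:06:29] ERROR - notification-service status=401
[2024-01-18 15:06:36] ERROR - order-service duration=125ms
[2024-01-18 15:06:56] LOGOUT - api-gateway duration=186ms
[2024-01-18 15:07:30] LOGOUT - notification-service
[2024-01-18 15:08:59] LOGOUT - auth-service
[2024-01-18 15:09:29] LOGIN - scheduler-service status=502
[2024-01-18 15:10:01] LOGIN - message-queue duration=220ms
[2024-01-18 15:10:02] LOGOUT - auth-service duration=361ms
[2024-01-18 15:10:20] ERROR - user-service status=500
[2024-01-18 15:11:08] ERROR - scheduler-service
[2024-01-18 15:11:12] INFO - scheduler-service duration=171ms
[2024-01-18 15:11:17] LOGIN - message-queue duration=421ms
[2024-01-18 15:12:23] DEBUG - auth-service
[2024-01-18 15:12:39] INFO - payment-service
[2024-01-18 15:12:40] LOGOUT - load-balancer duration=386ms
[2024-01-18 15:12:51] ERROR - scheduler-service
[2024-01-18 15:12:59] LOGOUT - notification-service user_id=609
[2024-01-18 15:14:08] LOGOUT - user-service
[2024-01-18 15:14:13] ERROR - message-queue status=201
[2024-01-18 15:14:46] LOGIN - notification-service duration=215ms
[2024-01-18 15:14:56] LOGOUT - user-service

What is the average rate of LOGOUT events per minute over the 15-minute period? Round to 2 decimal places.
0.73

To calculate the rate:

1. Count total LOGOUT events: 11
2. Total time period: 15 minutes
3. Rate = 11 / 15 = 0.73 events per minute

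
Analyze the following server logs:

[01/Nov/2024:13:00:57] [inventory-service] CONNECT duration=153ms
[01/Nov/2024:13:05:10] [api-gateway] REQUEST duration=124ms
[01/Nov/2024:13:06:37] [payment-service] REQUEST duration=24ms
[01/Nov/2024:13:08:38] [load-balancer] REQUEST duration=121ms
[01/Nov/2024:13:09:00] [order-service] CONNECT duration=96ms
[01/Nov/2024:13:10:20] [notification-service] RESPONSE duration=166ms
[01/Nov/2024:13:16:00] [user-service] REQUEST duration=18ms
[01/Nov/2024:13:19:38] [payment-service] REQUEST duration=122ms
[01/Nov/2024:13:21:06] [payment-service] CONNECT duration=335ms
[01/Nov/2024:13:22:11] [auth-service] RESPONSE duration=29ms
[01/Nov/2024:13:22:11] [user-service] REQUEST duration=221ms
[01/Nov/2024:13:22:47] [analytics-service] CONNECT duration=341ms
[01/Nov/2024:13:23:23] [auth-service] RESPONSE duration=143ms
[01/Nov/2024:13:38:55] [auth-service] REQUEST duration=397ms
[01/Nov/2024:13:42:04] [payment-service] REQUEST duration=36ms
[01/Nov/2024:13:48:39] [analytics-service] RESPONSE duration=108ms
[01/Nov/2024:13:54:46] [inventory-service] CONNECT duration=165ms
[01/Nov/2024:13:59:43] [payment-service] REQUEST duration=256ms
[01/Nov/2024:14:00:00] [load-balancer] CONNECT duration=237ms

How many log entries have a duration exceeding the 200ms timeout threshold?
6

To count timeouts:

1. Threshold: 200ms
2. Extract duration from each log entry
3. Count entries where duration > 200
4. Timeout count: 6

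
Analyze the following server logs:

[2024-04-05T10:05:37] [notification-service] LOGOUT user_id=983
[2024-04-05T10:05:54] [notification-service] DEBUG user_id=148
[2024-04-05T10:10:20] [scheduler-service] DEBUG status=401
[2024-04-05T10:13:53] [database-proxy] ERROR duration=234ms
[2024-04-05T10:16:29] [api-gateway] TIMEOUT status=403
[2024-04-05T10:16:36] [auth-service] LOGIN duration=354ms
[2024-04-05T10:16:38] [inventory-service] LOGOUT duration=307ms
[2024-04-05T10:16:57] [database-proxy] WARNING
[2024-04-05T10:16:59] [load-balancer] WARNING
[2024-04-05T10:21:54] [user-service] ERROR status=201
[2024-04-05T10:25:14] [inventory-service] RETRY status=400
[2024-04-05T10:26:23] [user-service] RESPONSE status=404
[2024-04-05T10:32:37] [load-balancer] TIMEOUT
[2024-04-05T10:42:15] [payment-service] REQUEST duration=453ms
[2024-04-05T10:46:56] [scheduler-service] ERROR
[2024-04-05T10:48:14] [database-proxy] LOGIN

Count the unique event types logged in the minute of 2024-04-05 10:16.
4

To count unique event types:

1. Filter events in the minute starting at 2024-04-05 10:16
2. Extract event types from matching entries
3. Count unique types: 4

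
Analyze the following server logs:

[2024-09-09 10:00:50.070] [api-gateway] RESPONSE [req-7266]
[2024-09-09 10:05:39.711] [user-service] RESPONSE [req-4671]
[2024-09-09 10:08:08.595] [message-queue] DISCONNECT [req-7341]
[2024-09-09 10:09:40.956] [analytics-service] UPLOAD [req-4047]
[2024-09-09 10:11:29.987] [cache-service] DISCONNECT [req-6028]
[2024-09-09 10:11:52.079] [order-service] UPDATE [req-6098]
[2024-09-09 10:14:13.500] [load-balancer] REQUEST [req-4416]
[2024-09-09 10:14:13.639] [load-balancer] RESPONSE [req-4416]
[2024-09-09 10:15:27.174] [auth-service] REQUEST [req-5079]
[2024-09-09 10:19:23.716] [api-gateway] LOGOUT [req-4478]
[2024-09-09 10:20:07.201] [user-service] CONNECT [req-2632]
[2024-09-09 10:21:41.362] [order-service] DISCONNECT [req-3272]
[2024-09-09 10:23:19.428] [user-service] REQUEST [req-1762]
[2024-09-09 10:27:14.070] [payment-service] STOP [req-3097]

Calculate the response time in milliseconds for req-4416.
139

To calculate latency:

1. Find REQUEST with id req-4416: 2024-09-09 10:14:13.500
2. Find RESPONSE with id req-4416: 2024-09-09 10:14:13.639
3. Latency: 2024-09-09 10:14:13.639 - 2024-09-09 10:14:13.500 = 139ms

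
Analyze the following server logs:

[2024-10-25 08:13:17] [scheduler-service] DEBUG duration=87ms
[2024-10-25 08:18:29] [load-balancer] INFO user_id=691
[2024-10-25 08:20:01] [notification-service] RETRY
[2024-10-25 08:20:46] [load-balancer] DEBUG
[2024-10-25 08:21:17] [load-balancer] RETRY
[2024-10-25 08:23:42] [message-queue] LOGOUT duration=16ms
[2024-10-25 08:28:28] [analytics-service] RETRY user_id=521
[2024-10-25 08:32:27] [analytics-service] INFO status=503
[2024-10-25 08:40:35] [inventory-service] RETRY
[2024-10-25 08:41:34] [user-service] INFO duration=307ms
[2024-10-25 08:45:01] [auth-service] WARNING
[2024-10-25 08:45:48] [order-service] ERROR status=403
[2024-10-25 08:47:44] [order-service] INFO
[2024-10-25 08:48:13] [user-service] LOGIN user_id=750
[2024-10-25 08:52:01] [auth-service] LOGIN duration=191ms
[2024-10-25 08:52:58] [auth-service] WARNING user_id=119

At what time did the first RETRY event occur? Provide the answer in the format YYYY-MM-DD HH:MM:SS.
2024-10-25 08:20:01

To find the first event:

1. Filter for all RETRY events
2. Sort by timestamp
3. Select the first one
4. Timestamp: 2024-10-25 08:20:01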